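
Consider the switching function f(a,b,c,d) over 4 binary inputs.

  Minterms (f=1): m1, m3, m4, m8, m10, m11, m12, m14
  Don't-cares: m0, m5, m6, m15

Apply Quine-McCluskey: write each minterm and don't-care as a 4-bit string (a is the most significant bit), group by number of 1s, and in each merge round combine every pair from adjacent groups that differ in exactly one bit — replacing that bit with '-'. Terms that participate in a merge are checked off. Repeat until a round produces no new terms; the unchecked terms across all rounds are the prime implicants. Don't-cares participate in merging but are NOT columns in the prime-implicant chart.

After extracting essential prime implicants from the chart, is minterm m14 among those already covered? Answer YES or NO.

NO

size-2^0 implicants → 0000(✓)  0001(✓)  0011(✓)  0100(✓)  0101(✓)  0110(✓)  1000(✓)  1010(✓)  1011(✓)  1100(✓)  1110(✓)  1111(✓)
size-2^1 implicants → -000(✓)  -011  -100(✓)  -110(✓)  0-00(✓)  0-01(✓)  00-1  000-(✓)  01-0(✓)  010-(✓)  1-00(✓)  1-10(✓)  1-11(✓)  10-0(✓)  101-(✓)  11-0(✓)  111-(✓)
size-2^2 implicants → --00  -1-0  0-0-  1--0  1-1-
Unchecked terms (primes): --00, -011, -1-0, 0-0-, 00-1, 1--0, 1-1-
Minterm coverage:
  m1 ⊆ 0-0-,00-1
  m3 ⊆ -011,00-1
  m4 ⊆ --00,-1-0,0-0-
  m8 ⊆ --00,1--0
  m10 ⊆ 1--0,1-1-
  m11 ⊆ -011,1-1-
  m12 ⊆ --00,-1-0,1--0
  m14 ⊆ -1-0,1--0,1-1-
(no essential prime implicants)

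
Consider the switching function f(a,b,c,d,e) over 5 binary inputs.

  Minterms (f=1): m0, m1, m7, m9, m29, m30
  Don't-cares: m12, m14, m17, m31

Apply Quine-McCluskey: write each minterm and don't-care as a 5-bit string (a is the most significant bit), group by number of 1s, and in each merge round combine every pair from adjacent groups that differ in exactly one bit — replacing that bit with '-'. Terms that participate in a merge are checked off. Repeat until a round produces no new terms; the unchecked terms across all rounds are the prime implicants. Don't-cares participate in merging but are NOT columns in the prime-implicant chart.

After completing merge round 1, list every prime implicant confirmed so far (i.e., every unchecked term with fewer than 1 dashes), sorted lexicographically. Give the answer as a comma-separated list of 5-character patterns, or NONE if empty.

00111

size-2^0 implicants → 00000(✓)  00001(✓)  00111  01001(✓)  01100(✓)  01110(✓)  10001(✓)  11101(✓)  11110(✓)  11111(✓)
size-2^1 implicants → -0001  -1110  0-001  0000-  011-0  111-1  1111-
Unchecked terms (primes): -0001, -1110, 0-001, 0000-, 00111, 011-0, 111-1, 1111-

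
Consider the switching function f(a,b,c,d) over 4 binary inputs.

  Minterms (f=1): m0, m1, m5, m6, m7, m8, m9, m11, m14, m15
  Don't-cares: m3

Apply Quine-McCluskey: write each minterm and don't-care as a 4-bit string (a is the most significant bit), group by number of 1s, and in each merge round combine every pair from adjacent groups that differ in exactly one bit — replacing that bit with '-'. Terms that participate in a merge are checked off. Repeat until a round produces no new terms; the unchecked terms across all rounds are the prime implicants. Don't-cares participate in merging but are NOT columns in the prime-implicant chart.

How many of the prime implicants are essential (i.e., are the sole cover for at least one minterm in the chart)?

Round 0: 0000✓ 0001✓ 0011✓ 0101✓ 0110✓ 0111✓ 1000✓ 1001✓ 1011✓ 1110✓ 1111✓
Round 1: -000✓ -001✓ -011✓ -110✓ -111✓ 0-01✓ 0-11✓ 00-1✓ 000-✓ 01-1✓ 011-✓ 1-11✓ 10-1✓ 100-✓ 111-✓
Round 2: --11 -0-1 -00- -11- 0--1
PIs = {--11, -0-1, -00-, -11-, 0--1}
Coverage chart:
  m0: -00- ←essential
  m1: -0-1,-00-,0--1
  m5: 0--1 ←essential
  m6: -11- ←essential
  m7: --11,-11-,0--1
  m8: -00- ←essential
  m9: -0-1,-00-
  m11: --11,-0-1
  m14: -11- ←essential
  m15: --11,-11-
Essential: -00-, -11-, 0--1

3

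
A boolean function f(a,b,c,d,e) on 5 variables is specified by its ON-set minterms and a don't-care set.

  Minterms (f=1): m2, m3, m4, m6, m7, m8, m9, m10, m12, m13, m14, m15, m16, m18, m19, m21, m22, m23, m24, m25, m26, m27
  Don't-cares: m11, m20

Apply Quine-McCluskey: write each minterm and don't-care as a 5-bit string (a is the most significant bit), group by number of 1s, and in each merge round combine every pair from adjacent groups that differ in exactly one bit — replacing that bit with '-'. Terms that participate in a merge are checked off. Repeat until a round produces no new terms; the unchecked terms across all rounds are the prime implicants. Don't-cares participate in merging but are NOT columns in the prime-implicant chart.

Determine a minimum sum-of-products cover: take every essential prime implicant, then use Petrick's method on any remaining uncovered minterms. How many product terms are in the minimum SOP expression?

6

[col 0] 00010*, 00011*, 00100*, 00110*, 00111*, 01000*, 01001*, 01010*, 01011*, 01100*, 01101*, 01110*, 01111*, 10000*, 10010*, 10011*, 10100*, 10101*, 10110*, 10111*, 11000*, 11001*, 11010*, 11011*
[col 1] -0010*, -0011*, -0100*, -0110*, -0111*, -1000*, -1001*, -1010*, -1011*, 0-010*, 0-011*, 0-100*, 0-110*, 0-111*, 00-10*, 00-11*, 0001-*, 001-0*, 0011-*, 01-00*, 01-01*, 01-10*, 01-11*, 010-0*, 010-1*, 0100-*, 0101-*, 011-0*, 011-1*, 0110-*, 0111-*, 1-000*, 1-010*, 1-011*, 10-00*, 10-10*, 10-11*, 100-0*, 1001-*, 101-0*, 101-1*, 1010-*, 1011-*, 110-0*, 110-1*, 1100-*, 1101-*
[col 2] --010*, --011*, -0-10*, -0-11*, -001-*, -01-0, -011-*, -10-0*, -10-1*, -100-*, -101-*, 0--10*, 0--11*, 0-01-*, 0-1-0, 0-11-*, 00-1-*, 01--0*, 01--1*, 01-0-*, 01-1-*, 010--*, 011--*, 1-0-0, 1-01-*, 10--0, 10-1-*, 101--, 110--*
[col 3] --01-, -0-1-, -10--, 0--1-, 01---
Prime implicants: --01-, -0-1-, -01-0, -10--, 0--1-, 0-1-0, 01---, 1-0-0, 10--0, 101--
PI chart (minterm → PIs covering it):
  2 | --01-,-0-1-,0--1-
  3 | --01-,-0-1-,0--1-
  4 | -01-0,0-1-0
  6 | -0-1-,-01-0,0--1-,0-1-0
  7 | -0-1-,0--1-
  8 | -10--,01---
  9 | -10--,01---
  10 | --01-,-10--,0--1-,01---
  12 | 0-1-0,01---
  13 | 01---  (sole → essential)
  14 | 0--1-,0-1-0,01---
  15 | 0--1-,01---
  16 | 1-0-0,10--0
  18 | --01-,-0-1-,1-0-0,10--0
  19 | --01-,-0-1-
  21 | 101--  (sole → essential)
  22 | -0-1-,-01-0,10--0,101--
  23 | -0-1-,101--
  24 | -10--,1-0-0
  25 | -10--  (sole → essential)
  26 | --01-,-10--,1-0-0
  27 | --01-,-10--
Essential prime implicants: -10--, 01---, 101--
Petrick residual → -0-1-, -01-0, 1-0-0
Minimum SOP uses 6 PIs: b'd + b'ce' + bc' + a'b + ac'e' + ab'c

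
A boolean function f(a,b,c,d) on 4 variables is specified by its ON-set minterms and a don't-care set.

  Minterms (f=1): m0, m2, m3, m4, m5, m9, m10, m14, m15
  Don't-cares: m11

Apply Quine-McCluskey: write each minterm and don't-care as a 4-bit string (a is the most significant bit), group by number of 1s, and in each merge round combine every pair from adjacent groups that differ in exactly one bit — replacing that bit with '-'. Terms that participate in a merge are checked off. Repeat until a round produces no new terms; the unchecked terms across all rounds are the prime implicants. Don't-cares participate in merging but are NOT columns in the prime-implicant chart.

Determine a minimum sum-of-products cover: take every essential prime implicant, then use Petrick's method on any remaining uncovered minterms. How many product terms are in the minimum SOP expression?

size-2^0 implicants → 0000(✓)  0010(✓)  0011(✓)  0100(✓)  0101(✓)  1001(✓)  1010(✓)  1011(✓)  1110(✓)  1111(✓)
size-2^1 implicants → -010(✓)  -011(✓)  0-00  00-0  001-(✓)  010-  1-10(✓)  1-11(✓)  10-1  101-(✓)  111-(✓)
size-2^2 implicants → -01-  1-1-
Unchecked terms (primes): -01-, 0-00, 00-0, 010-, 1-1-, 10-1
Minterm coverage:
  m0 ⊆ 0-00,00-0
  m2 ⊆ -01-,00-0
  m3 ⊆ -01- [E]
  m4 ⊆ 0-00,010-
  m5 ⊆ 010- [E]
  m9 ⊆ 10-1 [E]
  m10 ⊆ -01-,1-1-
  m14 ⊆ 1-1- [E]
  m15 ⊆ 1-1- [E]
E = {-01-, 010-, 1-1-, 10-1}
Petrick residual → 0-00
Cover = b'c + a'c'd' + a'bc' + ac + ab'd  |cover|=5

5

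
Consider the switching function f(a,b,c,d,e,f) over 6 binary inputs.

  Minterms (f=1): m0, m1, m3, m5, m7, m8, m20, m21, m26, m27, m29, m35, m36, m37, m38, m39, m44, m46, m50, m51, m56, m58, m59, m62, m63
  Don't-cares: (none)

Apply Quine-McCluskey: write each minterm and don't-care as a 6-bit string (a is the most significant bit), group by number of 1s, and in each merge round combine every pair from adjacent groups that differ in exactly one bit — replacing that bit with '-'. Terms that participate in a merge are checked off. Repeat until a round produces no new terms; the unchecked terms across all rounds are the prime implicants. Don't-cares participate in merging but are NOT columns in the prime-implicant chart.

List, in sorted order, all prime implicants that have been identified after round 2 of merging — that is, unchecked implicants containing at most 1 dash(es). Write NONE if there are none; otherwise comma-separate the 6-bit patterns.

Round 0: 000000✓ 000001✓ 000011✓ 000101✓ 000111✓ 001000✓ 010100✓ 010101✓ 011010✓ 011011✓ 011101✓ 100011✓ 100100✓ 100101✓ 100110✓ 100111✓ 101100✓ 101110✓ 110010✓ 110011✓ 111000✓ 111010✓ 111011✓ 111110✓ 111111✓
Round 1: -00011✓ -00101✓ -00111✓ -11010✓ -11011✓ 0-0101 00-000 000-01✓ 000-11✓ 0000-1✓ 00000- 0001-1✓ 01-101 01010- 01101-✓ 1-0011 1-1110 10-100✓ 10-110✓ 100-11✓ 1001-0✓ 1001-1✓ 10010-✓ 10011-✓ 1011-0✓ 11-010✓ 11-011✓ 11001-✓ 111-10✓ 111-11✓ 1110-0 11101-✓ 11111-✓
Round 2: -00-11 -001-1 -1101- 000--1 10-1-0 1001-- 11-01- 111-1-
PIs = {-00-11, -001-1, -1101-, 0-0101, 00-000, 000--1, 00000-, 01-101, 01010-, 1-0011, 1-1110, 10-1-0, 1001--, 11-01-, 111-1-, 1110-0}

0-0101, 00-000, 00000-, 01-101, 01010-, 1-0011, 1-1110, 1110-0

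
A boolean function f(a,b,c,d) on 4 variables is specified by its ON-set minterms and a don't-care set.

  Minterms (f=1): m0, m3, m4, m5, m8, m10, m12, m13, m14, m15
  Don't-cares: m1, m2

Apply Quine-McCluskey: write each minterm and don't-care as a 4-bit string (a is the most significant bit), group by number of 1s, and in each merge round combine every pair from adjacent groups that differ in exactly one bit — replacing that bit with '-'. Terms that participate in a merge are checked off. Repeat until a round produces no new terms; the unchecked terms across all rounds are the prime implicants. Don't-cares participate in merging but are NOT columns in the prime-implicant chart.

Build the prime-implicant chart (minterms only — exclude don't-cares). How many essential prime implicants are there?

2

Round 0: 0000✓ 0001✓ 0010✓ 0011✓ 0100✓ 0101✓ 1000✓ 1010✓ 1100✓ 1101✓ 1110✓ 1111✓
Round 1: -000✓ -010✓ -100✓ -101✓ 0-00✓ 0-01✓ 00-0✓ 00-1✓ 000-✓ 001-✓ 010-✓ 1-00✓ 1-10✓ 10-0✓ 11-0✓ 11-1✓ 110-✓ 111-✓
Round 2: --00 -0-0 -10- 0-0- 00-- 1--0 11--
PIs = {--00, -0-0, -10-, 0-0-, 00--, 1--0, 11--}
Coverage chart:
  m0: --00,-0-0,0-0-,00--
  m3: 00-- ←essential
  m4: --00,-10-,0-0-
  m5: -10-,0-0-
  m8: --00,-0-0,1--0
  m10: -0-0,1--0
  m12: --00,-10-,1--0,11--
  m13: -10-,11--
  m14: 1--0,11--
  m15: 11-- ←essential
Essential: 00--, 11--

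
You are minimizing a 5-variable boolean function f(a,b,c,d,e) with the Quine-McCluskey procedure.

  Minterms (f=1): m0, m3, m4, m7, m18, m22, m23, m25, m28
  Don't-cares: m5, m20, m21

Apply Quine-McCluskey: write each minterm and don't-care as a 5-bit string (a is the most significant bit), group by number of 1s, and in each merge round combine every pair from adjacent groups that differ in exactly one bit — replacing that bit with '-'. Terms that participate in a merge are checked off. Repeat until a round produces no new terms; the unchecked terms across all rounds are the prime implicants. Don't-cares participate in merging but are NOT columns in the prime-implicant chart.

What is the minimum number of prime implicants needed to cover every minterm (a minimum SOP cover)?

Round 0: 00000✓ 00011✓ 00100✓ 00101✓ 00111✓ 10010✓ 10100✓ 10101✓ 10110✓ 10111✓ 11001 11100✓
Round 1: -0100✓ -0101✓ -0111✓ 00-00 00-11 001-1✓ 0010-✓ 1-100 10-10 101-0✓ 101-1✓ 1010-✓ 1011-✓
Round 2: -01-1 -010- 101--
PIs = {-01-1, -010-, 00-00, 00-11, 1-100, 10-10, 101--, 11001}
Coverage chart:
  m0: 00-00 ←essential
  m3: 00-11 ←essential
  m4: -010-,00-00
  m7: -01-1,00-11
  m18: 10-10 ←essential
  m22: 10-10,101--
  m23: -01-1,101--
  m25: 11001 ←essential
  m28: 1-100 ←essential
Essential: 00-00, 00-11, 1-100, 10-10, 11001
Petrick residual → -01-1
Min cover (6 terms): b'ce + a'b'd'e' + a'b'de + acd'e' + ab'de' + abc'd'e

6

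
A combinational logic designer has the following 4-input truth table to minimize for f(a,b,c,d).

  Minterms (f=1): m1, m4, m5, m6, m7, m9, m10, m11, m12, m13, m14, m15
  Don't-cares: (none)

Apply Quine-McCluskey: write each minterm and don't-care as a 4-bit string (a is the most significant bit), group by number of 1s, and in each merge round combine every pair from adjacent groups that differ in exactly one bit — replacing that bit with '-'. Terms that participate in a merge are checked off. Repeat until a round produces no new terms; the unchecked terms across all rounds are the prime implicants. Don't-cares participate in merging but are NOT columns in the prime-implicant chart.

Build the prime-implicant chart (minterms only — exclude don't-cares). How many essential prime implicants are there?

Round 0: 0001✓ 0100✓ 0101✓ 0110✓ 0111✓ 1001✓ 1010✓ 1011✓ 1100✓ 1101✓ 1110✓ 1111✓
Round 1: -001✓ -100✓ -101✓ -110✓ -111✓ 0-01✓ 01-0✓ 01-1✓ 010-✓ 011-✓ 1-01✓ 1-10✓ 1-11✓ 10-1✓ 101-✓ 11-0✓ 11-1✓ 110-✓ 111-✓
Round 2: --01 -1-0✓ -1-1✓ -10-✓ -11-✓ 01--✓ 1--1 1-1- 11--✓
Round 3: -1--
PIs = {--01, -1--, 1--1, 1-1-}
Coverage chart:
  m1: --01 ←essential
  m4: -1-- ←essential
  m5: --01,-1--
  m6: -1-- ←essential
  m7: -1-- ←essential
  m9: --01,1--1
  m10: 1-1- ←essential
  m11: 1--1,1-1-
  m12: -1-- ←essential
  m13: --01,-1--,1--1
  m14: -1--,1-1-
  m15: -1--,1--1,1-1-
Essential: --01, -1--, 1-1-

3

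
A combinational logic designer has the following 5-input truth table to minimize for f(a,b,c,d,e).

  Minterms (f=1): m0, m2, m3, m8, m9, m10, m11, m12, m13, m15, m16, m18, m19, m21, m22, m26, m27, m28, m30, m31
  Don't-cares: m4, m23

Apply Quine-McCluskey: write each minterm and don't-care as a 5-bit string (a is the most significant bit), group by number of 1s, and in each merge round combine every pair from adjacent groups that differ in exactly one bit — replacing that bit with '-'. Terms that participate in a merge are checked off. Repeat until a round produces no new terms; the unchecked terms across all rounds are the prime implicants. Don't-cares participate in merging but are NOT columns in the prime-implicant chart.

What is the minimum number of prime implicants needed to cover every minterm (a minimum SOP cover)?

7

Round 0: 00000✓ 00010✓ 00011✓ 00100✓ 01000✓ 01001✓ 01010✓ 01011✓ 01100✓ 01101✓ 01111✓ 10000✓ 10010✓ 10011✓ 10101✓ 10110✓ 10111✓ 11010✓ 11011✓ 11100✓ 11110✓ 11111✓
Round 1: -0000✓ -0010✓ -0011✓ -1010✓ -1011✓ -1100 -1111✓ 0-000✓ 0-010✓ 0-011✓ 0-100✓ 00-00✓ 000-0✓ 0001-✓ 01-00✓ 01-01✓ 01-11✓ 010-0✓ 010-1✓ 0100-✓ 0101-✓ 011-1✓ 0110-✓ 1-010✓ 1-011✓ 1-110✓ 1-111✓ 10-10✓ 10-11✓ 100-0✓ 1001-✓ 101-1 1011-✓ 11-10✓ 11-11✓ 1101-✓ 111-0 1111-✓
Round 2: --010✓ --011✓ -00-0 -001-✓ -1-11 -101-✓ 0--00 0-0-0 0-01-✓ 01--1 01-0- 010-- 1--10✓ 1--11✓ 1-01-✓ 1-11-✓ 10-1-✓ 11-1-✓
Round 3: --01- 1--1-
PIs = {--01-, -00-0, -1-11, -1100, 0--00, 0-0-0, 01--1, 01-0-, 010--, 1--1-, 101-1, 111-0}
Coverage chart:
  m0: -00-0,0--00,0-0-0
  m2: --01-,-00-0,0-0-0
  m3: --01- ←essential
  m8: 0--00,0-0-0,01-0-,010--
  m9: 01--1,01-0-,010--
  m10: --01-,0-0-0,010--
  m11: --01-,-1-11,01--1,010--
  m12: -1100,0--00,01-0-
  m13: 01--1,01-0-
  m15: -1-11,01--1
  m16: -00-0 ←essential
  m18: --01-,-00-0,1--1-
  m19: --01-,1--1-
  m21: 101-1 ←essential
  m22: 1--1- ←essential
  m26: --01-,1--1-
  m27: --01-,-1-11,1--1-
  m28: -1100,111-0
  m30: 1--1-,111-0
  m31: -1-11,1--1-
Essential: --01-, -00-0, 1--1-, 101-1
Petrick residual → -1-11, -1100, 01-0-
Min cover (7 terms): c'd + b'c'e' + bde + bcd'e' + a'bd' + ad + ab'ce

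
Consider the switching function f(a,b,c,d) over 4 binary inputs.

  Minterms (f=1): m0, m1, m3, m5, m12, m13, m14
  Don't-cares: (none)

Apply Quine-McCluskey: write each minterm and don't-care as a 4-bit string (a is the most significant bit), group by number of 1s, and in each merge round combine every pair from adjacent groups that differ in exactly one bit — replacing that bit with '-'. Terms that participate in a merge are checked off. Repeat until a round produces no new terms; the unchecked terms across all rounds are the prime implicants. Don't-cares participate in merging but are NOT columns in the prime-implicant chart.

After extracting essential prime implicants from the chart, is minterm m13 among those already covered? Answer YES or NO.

NO

[col 0] 0000*, 0001*, 0011*, 0101*, 1100*, 1101*, 1110*
[col 1] -101, 0-01, 00-1, 000-, 11-0, 110-
Prime implicants: -101, 0-01, 00-1, 000-, 11-0, 110-
PI chart (minterm → PIs covering it):
  0 | 000-  (sole → essential)
  1 | 0-01,00-1,000-
  3 | 00-1  (sole → essential)
  5 | -101,0-01
  12 | 11-0,110-
  13 | -101,110-
  14 | 11-0  (sole → essential)
Essential prime implicants: 00-1, 000-, 11-0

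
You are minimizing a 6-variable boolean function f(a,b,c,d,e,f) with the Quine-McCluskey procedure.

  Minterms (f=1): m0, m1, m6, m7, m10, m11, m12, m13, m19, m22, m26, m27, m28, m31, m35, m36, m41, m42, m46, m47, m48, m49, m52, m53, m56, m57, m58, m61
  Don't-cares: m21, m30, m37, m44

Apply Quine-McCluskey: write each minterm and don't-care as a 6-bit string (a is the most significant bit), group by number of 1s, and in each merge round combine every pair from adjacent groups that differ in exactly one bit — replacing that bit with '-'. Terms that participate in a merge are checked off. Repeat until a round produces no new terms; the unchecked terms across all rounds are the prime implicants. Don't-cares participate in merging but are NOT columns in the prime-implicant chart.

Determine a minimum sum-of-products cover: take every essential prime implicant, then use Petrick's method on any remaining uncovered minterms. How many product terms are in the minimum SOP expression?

15

Round 0: 000000✓ 000001✓ 000110✓ 000111✓ 001010✓ 001011✓ 001100✓ 001101✓ 010011✓ 010101✓ 010110✓ 011010✓ 011011✓ 011100✓ 011110✓ 011111✓ 100011 100100✓ 100101✓ 101001✓ 101010✓ 101100✓ 101110✓ 101111✓ 110000✓ 110001✓ 110100✓ 110101✓ 111000✓ 111001✓ 111010✓ 111101✓
Round 1: -01010✓ -01100 -10101 -11010✓ 0-0110 0-1010✓ 0-1011✓ 0-1100 00000- 00011- 00101-✓ 00110- 01-011 01-110 011-10✓ 011-11✓ 01101-✓ 0111-0 01111-✓ 1-0100✓ 1-0101✓ 1-1001 1-1010✓ 10-100 10010-✓ 101-10 1011-0 10111- 11-000✓ 11-001✓ 11-101✓ 110-00✓ 110-01✓ 11000-✓ 11010-✓ 111-01✓ 1110-0 11100-✓
Round 2: --1010 0-101- 011-1- 1-010- 11--01 11-00- 110-0-
PIs = {--1010, -01100, -10101, 0-0110, 0-101-, 0-1100, 00000-, 00011-, 00110-, 01-011, 01-110, 011-1-, 0111-0, 1-010-, 1-1001, 10-100, 100011, 101-10, 1011-0, 10111-, 11--01, 11-00-, 110-0-, 1110-0}
Coverage chart:
  m0: 00000- ←essential
  m1: 00000- ←essential
  m6: 0-0110,00011-
  m7: 00011- ←essential
  m10: --1010,0-101-
  m11: 0-101- ←essential
  m12: -01100,0-1100,00110-
  m13: 00110- ←essential
  m19: 01-011 ←essential
  m22: 0-0110,01-110
  m26: --1010,0-101-,011-1-
  m27: 0-101-,01-011,011-1-
  m28: 0-1100,0111-0
  m31: 011-1- ←essential
  m35: 100011 ←essential
  m36: 1-010-,10-100
  m41: 1-1001 ←essential
  m42: --1010,101-10
  m46: 101-10,1011-0,10111-
  m47: 10111- ←essential
  m48: 11-00-,110-0-
  m49: 11--01,11-00-,110-0-
  m52: 1-010-,110-0-
  m53: -10101,1-010-,11--01,110-0-
  m56: 11-00-,1110-0
  m57: 1-1001,11--01,11-00-
  m58: --1010,1110-0
  m61: 11--01 ←essential
Essential: 0-101-, 00000-, 00011-, 00110-, 01-011, 011-1-, 1-1001, 100011, 10111-, 11--01
Petrick residual → --1010, 0-0110, 0-1100, 1-010-, 11-00-
Min cover (15 terms): cd'ef' + a'c'def' + a'cd'e + a'cde'f' + a'b'c'd'e' + a'b'c'de + a'b'cde' + a'bd'ef + a'bce + ac'de' + acd'e'f + ab'c'd'ef + ab'cde + abe'f + abd'e'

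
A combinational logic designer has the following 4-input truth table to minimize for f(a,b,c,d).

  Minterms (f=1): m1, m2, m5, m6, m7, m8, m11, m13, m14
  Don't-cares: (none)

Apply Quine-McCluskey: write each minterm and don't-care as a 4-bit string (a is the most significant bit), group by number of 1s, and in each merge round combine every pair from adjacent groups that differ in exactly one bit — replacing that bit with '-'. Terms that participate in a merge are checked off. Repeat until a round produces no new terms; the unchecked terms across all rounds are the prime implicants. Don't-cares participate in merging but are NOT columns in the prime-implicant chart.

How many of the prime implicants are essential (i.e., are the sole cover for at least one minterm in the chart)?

Round 0: 0001✓ 0010✓ 0101✓ 0110✓ 0111✓ 1000 1011 1101✓ 1110✓
Round 1: -101 -110 0-01 0-10 01-1 011-
PIs = {-101, -110, 0-01, 0-10, 01-1, 011-, 1000, 1011}
Coverage chart:
  m1: 0-01 ←essential
  m2: 0-10 ←essential
  m5: -101,0-01,01-1
  m6: -110,0-10,011-
  m7: 01-1,011-
  m8: 1000 ←essential
  m11: 1011 ←essential
  m13: -101 ←essential
  m14: -110 ←essential
Essential: -101, -110, 0-01, 0-10, 1000, 1011

6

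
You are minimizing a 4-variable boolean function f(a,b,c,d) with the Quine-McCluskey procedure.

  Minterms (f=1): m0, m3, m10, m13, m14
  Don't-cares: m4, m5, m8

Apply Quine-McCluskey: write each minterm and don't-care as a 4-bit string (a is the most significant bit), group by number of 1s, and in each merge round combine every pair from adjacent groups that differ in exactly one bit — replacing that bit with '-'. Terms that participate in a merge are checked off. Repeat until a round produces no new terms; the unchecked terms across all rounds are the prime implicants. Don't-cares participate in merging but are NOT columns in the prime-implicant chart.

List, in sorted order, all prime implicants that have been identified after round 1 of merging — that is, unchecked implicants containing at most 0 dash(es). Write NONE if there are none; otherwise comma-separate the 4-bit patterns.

0011

size-2^0 implicants → 0000(✓)  0011  0100(✓)  0101(✓)  1000(✓)  1010(✓)  1101(✓)  1110(✓)
size-2^1 implicants → -000  -101  0-00  010-  1-10  10-0
Unchecked terms (primes): -000, -101, 0-00, 0011, 010-, 1-10, 10-0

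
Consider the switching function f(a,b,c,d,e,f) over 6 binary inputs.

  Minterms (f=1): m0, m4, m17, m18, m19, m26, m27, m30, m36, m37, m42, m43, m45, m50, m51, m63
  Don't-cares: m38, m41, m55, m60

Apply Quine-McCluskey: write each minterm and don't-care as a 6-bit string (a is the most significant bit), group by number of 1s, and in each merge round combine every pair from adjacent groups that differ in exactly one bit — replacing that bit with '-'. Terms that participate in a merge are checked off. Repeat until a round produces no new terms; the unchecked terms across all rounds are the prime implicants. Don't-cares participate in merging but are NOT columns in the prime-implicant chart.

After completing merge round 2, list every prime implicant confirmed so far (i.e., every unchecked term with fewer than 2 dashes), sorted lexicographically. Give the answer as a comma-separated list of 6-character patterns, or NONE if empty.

Round 0: 000000✓ 000100✓ 010001✓ 010010✓ 010011✓ 011010✓ 011011✓ 011110✓ 100100✓ 100101✓ 100110✓ 101001✓ 101010✓ 101011✓ 101101✓ 110010✓ 110011✓ 110111✓ 111100 111111✓
Round 1: -00100 -10010✓ -10011✓ 000-00 01-010✓ 01-011✓ 0100-1 01001-✓ 011-10 01101-✓ 10-101 1001-0 10010- 101-01 1010-1 10101- 11-111 110-11 11001-✓
Round 2: -1001- 01-01-
PIs = {-00100, -1001-, 000-00, 01-01-, 0100-1, 011-10, 10-101, 1001-0, 10010-, 101-01, 1010-1, 10101-, 11-111, 110-11, 111100}

-00100, 000-00, 0100-1, 011-10, 10-101, 1001-0, 10010-, 101-01, 1010-1, 10101-, 11-111, 110-11, 111100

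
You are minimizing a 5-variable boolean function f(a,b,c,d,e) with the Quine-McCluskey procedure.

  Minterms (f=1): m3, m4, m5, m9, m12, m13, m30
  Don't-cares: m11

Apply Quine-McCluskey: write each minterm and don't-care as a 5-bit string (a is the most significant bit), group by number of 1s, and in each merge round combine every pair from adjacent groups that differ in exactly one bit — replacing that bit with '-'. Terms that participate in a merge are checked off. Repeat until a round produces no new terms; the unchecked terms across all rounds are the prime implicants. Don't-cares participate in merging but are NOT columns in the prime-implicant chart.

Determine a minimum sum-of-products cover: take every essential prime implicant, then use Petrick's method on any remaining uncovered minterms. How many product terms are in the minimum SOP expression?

4

Round 0: 00011✓ 00100✓ 00101✓ 01001✓ 01011✓ 01100✓ 01101✓ 11110
Round 1: 0-011 0-100✓ 0-101✓ 0010-✓ 01-01 010-1 0110-✓
Round 2: 0-10-
PIs = {0-011, 0-10-, 01-01, 010-1, 11110}
Coverage chart:
  m3: 0-011 ←essential
  m4: 0-10- ←essential
  m5: 0-10- ←essential
  m9: 01-01,010-1
  m12: 0-10- ←essential
  m13: 0-10-,01-01
  m30: 11110 ←essential
Essential: 0-011, 0-10-, 11110
Petrick residual → 01-01
Min cover (4 terms): a'c'de + a'cd' + a'bd'e + abcde'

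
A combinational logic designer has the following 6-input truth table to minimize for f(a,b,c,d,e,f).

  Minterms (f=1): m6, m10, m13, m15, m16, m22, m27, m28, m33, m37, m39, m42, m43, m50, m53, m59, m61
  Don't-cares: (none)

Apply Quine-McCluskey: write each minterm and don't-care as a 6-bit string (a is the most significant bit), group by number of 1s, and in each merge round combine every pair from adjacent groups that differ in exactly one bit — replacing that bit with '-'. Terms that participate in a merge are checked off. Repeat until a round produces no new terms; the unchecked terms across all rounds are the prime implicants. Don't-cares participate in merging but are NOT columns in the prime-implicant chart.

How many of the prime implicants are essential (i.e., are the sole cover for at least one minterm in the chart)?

10

size-2^0 implicants → 000110(✓)  001010(✓)  001101(✓)  001111(✓)  010000  010110(✓)  011011(✓)  011100  100001(✓)  100101(✓)  100111(✓)  101010(✓)  101011(✓)  110010  110101(✓)  111011(✓)  111101(✓)
size-2^1 implicants → -01010  -11011  0-0110  0011-1  1-0101  1-1011  100-01  1001-1  10101-  11-101
Unchecked terms (primes): -01010, -11011, 0-0110, 0011-1, 010000, 011100, 1-0101, 1-1011, 100-01, 1001-1, 10101-, 11-101, 110010
Minterm coverage:
  m6 ⊆ 0-0110 [E]
  m10 ⊆ -01010 [E]
  m13 ⊆ 0011-1 [E]
  m15 ⊆ 0011-1 [E]
  m16 ⊆ 010000 [E]
  m22 ⊆ 0-0110 [E]
  m27 ⊆ -11011 [E]
  m28 ⊆ 011100 [E]
  m33 ⊆ 100-01 [E]
  m37 ⊆ 1-0101,100-01,1001-1
  m39 ⊆ 1001-1 [E]
  m42 ⊆ -01010,10101-
  m43 ⊆ 1-1011,10101-
  m50 ⊆ 110010 [E]
  m53 ⊆ 1-0101,11-101
  m59 ⊆ -11011,1-1011
  m61 ⊆ 11-101 [E]
E = {-01010, -11011, 0-0110, 0011-1, 010000, 011100, 100-01, 1001-1, 11-101, 110010}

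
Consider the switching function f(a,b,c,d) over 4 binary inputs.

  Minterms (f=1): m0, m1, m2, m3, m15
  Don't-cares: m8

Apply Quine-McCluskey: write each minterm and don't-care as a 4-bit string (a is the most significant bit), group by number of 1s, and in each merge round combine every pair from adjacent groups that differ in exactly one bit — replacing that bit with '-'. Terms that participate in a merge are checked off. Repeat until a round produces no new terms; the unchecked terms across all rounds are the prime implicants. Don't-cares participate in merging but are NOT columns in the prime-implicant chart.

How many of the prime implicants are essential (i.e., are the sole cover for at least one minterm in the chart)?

Round 0: 0000✓ 0001✓ 0010✓ 0011✓ 1000✓ 1111
Round 1: -000 00-0✓ 00-1✓ 000-✓ 001-✓
Round 2: 00--
PIs = {-000, 00--, 1111}
Coverage chart:
  m0: -000,00--
  m1: 00-- ←essential
  m2: 00-- ←essential
  m3: 00-- ←essential
  m15: 1111 ←essential
Essential: 00--, 1111

2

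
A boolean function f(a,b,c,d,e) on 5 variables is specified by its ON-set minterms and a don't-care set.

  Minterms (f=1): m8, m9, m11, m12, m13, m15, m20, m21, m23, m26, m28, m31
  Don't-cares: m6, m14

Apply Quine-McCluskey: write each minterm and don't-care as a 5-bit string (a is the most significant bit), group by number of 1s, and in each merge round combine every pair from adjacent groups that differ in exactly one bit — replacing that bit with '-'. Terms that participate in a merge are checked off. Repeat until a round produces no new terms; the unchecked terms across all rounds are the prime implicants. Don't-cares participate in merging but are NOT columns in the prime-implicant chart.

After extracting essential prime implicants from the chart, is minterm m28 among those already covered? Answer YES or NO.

NO

Round 0: 00110✓ 01000✓ 01001✓ 01011✓ 01100✓ 01101✓ 01110✓ 01111✓ 10100✓ 10101✓ 10111✓ 11010 11100✓ 11111✓
Round 1: -1100 -1111 0-110 01-00✓ 01-01✓ 01-11✓ 010-1✓ 0100-✓ 011-0✓ 011-1✓ 0110-✓ 0111-✓ 1-100 1-111 101-1 1010-
Round 2: 01--1 01-0- 011--
PIs = {-1100, -1111, 0-110, 01--1, 01-0-, 011--, 1-100, 1-111, 101-1, 1010-, 11010}
Coverage chart:
  m8: 01-0- ←essential
  m9: 01--1,01-0-
  m11: 01--1 ←essential
  m12: -1100,01-0-,011--
  m13: 01--1,01-0-,011--
  m15: -1111,01--1,011--
  m20: 1-100,1010-
  m21: 101-1,1010-
  m23: 1-111,101-1
  m26: 11010 ←essential
  m28: -1100,1-100
  m31: -1111,1-111
Essential: 01--1, 01-0-, 11010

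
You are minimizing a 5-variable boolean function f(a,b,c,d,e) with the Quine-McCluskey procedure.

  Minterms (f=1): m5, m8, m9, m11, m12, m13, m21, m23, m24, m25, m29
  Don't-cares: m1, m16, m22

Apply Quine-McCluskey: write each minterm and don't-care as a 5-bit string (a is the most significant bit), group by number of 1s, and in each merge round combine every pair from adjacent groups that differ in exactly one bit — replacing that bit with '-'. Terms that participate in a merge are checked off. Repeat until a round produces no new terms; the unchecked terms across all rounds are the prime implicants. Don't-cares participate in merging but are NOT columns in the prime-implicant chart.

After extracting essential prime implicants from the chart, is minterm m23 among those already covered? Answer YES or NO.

size-2^0 implicants → 00001(✓)  00101(✓)  01000(✓)  01001(✓)  01011(✓)  01100(✓)  01101(✓)  10000(✓)  10101(✓)  10110(✓)  10111(✓)  11000(✓)  11001(✓)  11101(✓)
size-2^1 implicants → -0101(✓)  -1000(✓)  -1001(✓)  -1101(✓)  0-001(✓)  0-101(✓)  00-01(✓)  01-00(✓)  01-01(✓)  010-1  0100-(✓)  0110-(✓)  1-000  1-101(✓)  101-1  1011-  11-01(✓)  1100-(✓)
size-2^2 implicants → --101  -1-01  -100-  0--01  01-0-
Unchecked terms (primes): --101, -1-01, -100-, 0--01, 01-0-, 010-1, 1-000, 101-1, 1011-
Minterm coverage:
  m5 ⊆ --101,0--01
  m8 ⊆ -100-,01-0-
  m9 ⊆ -1-01,-100-,0--01,01-0-,010-1
  m11 ⊆ 010-1 [E]
  m12 ⊆ 01-0- [E]
  m13 ⊆ --101,-1-01,0--01,01-0-
  m21 ⊆ --101,101-1
  m23 ⊆ 101-1,1011-
  m24 ⊆ -100-,1-000
  m25 ⊆ -1-01,-100-
  m29 ⊆ --101,-1-01
E = {01-0-, 010-1}

NO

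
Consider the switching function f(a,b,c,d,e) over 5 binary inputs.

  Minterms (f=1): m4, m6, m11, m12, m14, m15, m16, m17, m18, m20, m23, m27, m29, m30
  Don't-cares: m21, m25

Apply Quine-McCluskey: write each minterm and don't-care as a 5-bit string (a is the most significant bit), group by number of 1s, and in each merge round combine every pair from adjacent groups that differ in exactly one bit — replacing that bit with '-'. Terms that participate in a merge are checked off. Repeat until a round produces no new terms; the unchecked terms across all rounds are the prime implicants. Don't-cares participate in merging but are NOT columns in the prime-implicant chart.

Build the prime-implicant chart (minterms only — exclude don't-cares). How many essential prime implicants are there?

5

Round 0: 00100✓ 00110✓ 01011✓ 01100✓ 01110✓ 01111✓ 10000✓ 10001✓ 10010✓ 10100✓ 10101✓ 10111✓ 11001✓ 11011✓ 11101✓ 11110✓
Round 1: -0100 -1011 -1110 0-100✓ 0-110✓ 001-0✓ 01-11 011-0✓ 0111- 1-001✓ 1-101✓ 10-00✓ 10-01✓ 100-0 1000-✓ 101-1 1010-✓ 11-01✓ 110-1
Round 2: 0-1-0 1--01 10-0-
PIs = {-0100, -1011, -1110, 0-1-0, 01-11, 0111-, 1--01, 10-0-, 100-0, 101-1, 110-1}
Coverage chart:
  m4: -0100,0-1-0
  m6: 0-1-0 ←essential
  m11: -1011,01-11
  m12: 0-1-0 ←essential
  m14: -1110,0-1-0,0111-
  m15: 01-11,0111-
  m16: 10-0-,100-0
  m17: 1--01,10-0-
  m18: 100-0 ←essential
  m20: -0100,10-0-
  m23: 101-1 ←essential
  m27: -1011,110-1
  m29: 1--01 ←essential
  m30: -1110 ←essential
Essential: -1110, 0-1-0, 1--01, 100-0, 101-1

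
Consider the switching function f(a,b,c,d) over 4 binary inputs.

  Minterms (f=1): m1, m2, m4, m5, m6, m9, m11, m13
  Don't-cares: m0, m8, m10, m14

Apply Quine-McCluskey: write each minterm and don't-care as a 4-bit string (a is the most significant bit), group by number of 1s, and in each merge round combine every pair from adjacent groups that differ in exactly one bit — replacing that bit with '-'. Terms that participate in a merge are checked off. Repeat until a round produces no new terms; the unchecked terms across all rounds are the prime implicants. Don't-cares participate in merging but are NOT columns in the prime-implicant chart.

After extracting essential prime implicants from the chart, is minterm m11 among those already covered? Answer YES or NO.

YES

size-2^0 implicants → 0000(✓)  0001(✓)  0010(✓)  0100(✓)  0101(✓)  0110(✓)  1000(✓)  1001(✓)  1010(✓)  1011(✓)  1101(✓)  1110(✓)
size-2^1 implicants → -000(✓)  -001(✓)  -010(✓)  -101(✓)  -110(✓)  0-00(✓)  0-01(✓)  0-10(✓)  00-0(✓)  000-(✓)  01-0(✓)  010-(✓)  1-01(✓)  1-10(✓)  10-0(✓)  10-1(✓)  100-(✓)  101-(✓)
size-2^2 implicants → --01  --10  -0-0  -00-  0--0  0-0-  10--
Unchecked terms (primes): --01, --10, -0-0, -00-, 0--0, 0-0-, 10--
Minterm coverage:
  m1 ⊆ --01,-00-,0-0-
  m2 ⊆ --10,-0-0,0--0
  m4 ⊆ 0--0,0-0-
  m5 ⊆ --01,0-0-
  m6 ⊆ --10,0--0
  m9 ⊆ --01,-00-,10--
  m11 ⊆ 10-- [E]
  m13 ⊆ --01 [E]
E = {--01, 10--}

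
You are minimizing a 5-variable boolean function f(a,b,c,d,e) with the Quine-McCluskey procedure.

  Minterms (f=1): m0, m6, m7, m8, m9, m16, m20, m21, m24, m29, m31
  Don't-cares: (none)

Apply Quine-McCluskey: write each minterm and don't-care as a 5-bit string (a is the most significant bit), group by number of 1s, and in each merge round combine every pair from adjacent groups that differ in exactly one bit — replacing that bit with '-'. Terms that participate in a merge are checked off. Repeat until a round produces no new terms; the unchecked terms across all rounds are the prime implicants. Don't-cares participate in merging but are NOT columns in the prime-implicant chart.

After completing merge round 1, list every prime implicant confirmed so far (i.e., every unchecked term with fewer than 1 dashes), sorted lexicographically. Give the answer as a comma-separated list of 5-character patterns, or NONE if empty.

Round 0: 00000✓ 00110✓ 00111✓ 01000✓ 01001✓ 10000✓ 10100✓ 10101✓ 11000✓ 11101✓ 11111✓
Round 1: -0000✓ -1000✓ 0-000✓ 0011- 0100- 1-000✓ 1-101 10-00 1010- 111-1
Round 2: --000
PIs = {--000, 0011-, 0100-, 1-101, 10-00, 1010-, 111-1}

NONE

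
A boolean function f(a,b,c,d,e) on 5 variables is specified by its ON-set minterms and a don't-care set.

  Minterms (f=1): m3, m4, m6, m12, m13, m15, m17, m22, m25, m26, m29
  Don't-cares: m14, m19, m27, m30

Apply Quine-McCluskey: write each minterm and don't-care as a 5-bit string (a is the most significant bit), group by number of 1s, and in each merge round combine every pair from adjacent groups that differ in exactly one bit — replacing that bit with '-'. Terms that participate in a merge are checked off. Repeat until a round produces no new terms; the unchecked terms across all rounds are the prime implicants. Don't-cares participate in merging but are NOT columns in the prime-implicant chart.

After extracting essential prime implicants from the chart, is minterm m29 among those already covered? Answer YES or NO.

Round 0: 00011✓ 00100✓ 00110✓ 01100✓ 01101✓ 01110✓ 01111✓ 10001✓ 10011✓ 10110✓ 11001✓ 11010✓ 11011✓ 11101✓ 11110✓
Round 1: -0011 -0110✓ -1101 -1110✓ 0-100✓ 0-110✓ 001-0✓ 011-0✓ 011-1✓ 0110-✓ 0111-✓ 1-001✓ 1-011✓ 1-110✓ 100-1✓ 11-01 11-10 110-1✓ 1101-
Round 2: --110 0-1-0 011-- 1-0-1
PIs = {--110, -0011, -1101, 0-1-0, 011--, 1-0-1, 11-01, 11-10, 1101-}
Coverage chart:
  m3: -0011 ←essential
  m4: 0-1-0 ←essential
  m6: --110,0-1-0
  m12: 0-1-0,011--
  m13: -1101,011--
  m15: 011-- ←essential
  m17: 1-0-1 ←essential
  m22: --110 ←essential
  m25: 1-0-1,11-01
  m26: 11-10,1101-
  m29: -1101,11-01
Essential: --110, -0011, 0-1-0, 011--, 1-0-1

NO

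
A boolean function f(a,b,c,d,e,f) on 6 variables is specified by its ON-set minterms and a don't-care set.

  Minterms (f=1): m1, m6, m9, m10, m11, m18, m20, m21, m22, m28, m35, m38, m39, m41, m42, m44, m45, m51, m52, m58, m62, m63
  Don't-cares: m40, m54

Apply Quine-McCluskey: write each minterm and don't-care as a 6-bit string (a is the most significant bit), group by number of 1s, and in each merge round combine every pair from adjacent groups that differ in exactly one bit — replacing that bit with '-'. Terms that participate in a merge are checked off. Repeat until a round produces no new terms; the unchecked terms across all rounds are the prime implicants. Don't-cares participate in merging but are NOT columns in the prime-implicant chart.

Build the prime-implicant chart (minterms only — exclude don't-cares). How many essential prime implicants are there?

size-2^0 implicants → 000001(✓)  000110(✓)  001001(✓)  001010(✓)  001011(✓)  010010(✓)  010100(✓)  010101(✓)  010110(✓)  011100(✓)  100011(✓)  100110(✓)  100111(✓)  101000(✓)  101001(✓)  101010(✓)  101100(✓)  101101(✓)  110011(✓)  110100(✓)  110110(✓)  111010(✓)  111110(✓)  111111(✓)
size-2^1 implicants → -00110(✓)  -01001  -01010  -10100(✓)  -10110(✓)  0-0110(✓)  00-001  0010-1  00101-  01-100  010-10  0101-0(✓)  01010-  1-0011  1-0110(✓)  1-1010  100-11  10011-  101-00(✓)  101-01(✓)  1010-0  10100-(✓)  10110-(✓)  11-110  1101-0(✓)  111-10  11111-
size-2^2 implicants → --0110  -101-0  101-0-
Unchecked terms (primes): --0110, -01001, -01010, -101-0, 00-001, 0010-1, 00101-, 01-100, 010-10, 01010-, 1-0011, 1-1010, 100-11, 10011-, 101-0-, 1010-0, 11-110, 111-10, 11111-
Minterm coverage:
  m1 ⊆ 00-001 [E]
  m6 ⊆ --0110 [E]
  m9 ⊆ -01001,00-001,0010-1
  m10 ⊆ -01010,00101-
  m11 ⊆ 0010-1,00101-
  m18 ⊆ 010-10 [E]
  m20 ⊆ -101-0,01-100,01010-
  m21 ⊆ 01010- [E]
  m22 ⊆ --0110,-101-0,010-10
  m28 ⊆ 01-100 [E]
  m35 ⊆ 1-0011,100-11
  m38 ⊆ --0110,10011-
  m39 ⊆ 100-11,10011-
  m41 ⊆ -01001,101-0-
  m42 ⊆ -01010,1-1010,1010-0
  m44 ⊆ 101-0- [E]
  m45 ⊆ 101-0- [E]
  m51 ⊆ 1-0011 [E]
  m52 ⊆ -101-0 [E]
  m58 ⊆ 1-1010,111-10
  m62 ⊆ 11-110,111-10,11111-
  m63 ⊆ 11111- [E]
E = {--0110, -101-0, 00-001, 01-100, 010-10, 01010-, 1-0011, 101-0-, 11111-}

9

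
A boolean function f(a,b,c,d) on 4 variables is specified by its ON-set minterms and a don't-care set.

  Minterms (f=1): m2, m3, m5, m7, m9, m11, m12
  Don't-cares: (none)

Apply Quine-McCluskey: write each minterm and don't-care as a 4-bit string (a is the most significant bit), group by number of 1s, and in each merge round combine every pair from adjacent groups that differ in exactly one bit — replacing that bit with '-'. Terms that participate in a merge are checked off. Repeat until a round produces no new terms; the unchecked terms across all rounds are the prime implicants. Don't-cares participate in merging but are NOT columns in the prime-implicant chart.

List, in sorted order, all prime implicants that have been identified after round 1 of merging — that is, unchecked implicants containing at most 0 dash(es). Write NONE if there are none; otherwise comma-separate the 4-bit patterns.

size-2^0 implicants → 0010(✓)  0011(✓)  0101(✓)  0111(✓)  1001(✓)  1011(✓)  1100
size-2^1 implicants → -011  0-11  001-  01-1  10-1
Unchecked terms (primes): -011, 0-11, 001-, 01-1, 10-1, 1100

1100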